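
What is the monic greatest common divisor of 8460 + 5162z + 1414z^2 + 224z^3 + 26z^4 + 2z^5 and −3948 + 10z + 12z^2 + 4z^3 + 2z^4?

Repeated division with remainder:
  2z^5 + 26z^4 + 224z^3 + 1414z^2 + 5162z + 8460 = (z + 11)(2z^4 + 4z^3 + 12z^2 + 10z − 3948) + (168z^3 + 1272z^2 + 9000z + 51888)
  2z^4 + 4z^3 + 12z^2 + 10z − 3948 = ((1/84)z − 13/196)(168z^3 + 1272z^2 + 9000z + 51888) + (−(528/49)z^2 − (528/49)z − 24816/49)
  168z^3 + 1272z^2 + 9000z + 51888 = (−(343/22)z − 1127/11)(−(528/49)z^2 − (528/49)z − 24816/49) + (0)
Last nonzero remainder: −(528/49)z^2 − (528/49)z − 24816/49. Dividing through by −528/49 gives the monic gcd z^2 + z + 47.

47 + z + z^2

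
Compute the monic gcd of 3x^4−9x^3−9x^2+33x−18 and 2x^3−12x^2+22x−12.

x^2−4x+3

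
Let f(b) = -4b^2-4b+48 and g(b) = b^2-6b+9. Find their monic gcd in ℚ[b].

b-3

Apply the Euclidean algorithm:
  -4b^2-4b+48 = (-4)(b^2-6b+9) + (-28b+84)
  b^2-6b+9 = (-(1/28)b+3/28)(-28b+84) + (0)
Last nonzero remainder: -28b+84. Dividing through by -28 gives the monic gcd b-3.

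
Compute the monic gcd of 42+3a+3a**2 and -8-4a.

By polynomial division,
  3a**2+3a+42 = (-(3/4)a+3/4)(-4a-8) + (48)
  -4a-8 = (-(1/12)a-1/6)(48) + (0)
The last nonzero remainder is the constant 48, so the polynomials are coprime and gcd = 1.

1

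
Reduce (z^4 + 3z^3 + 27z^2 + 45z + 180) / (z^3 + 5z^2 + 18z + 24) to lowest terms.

(z^2 + 15)/(z + 2)

Apply the Euclidean algorithm:
  z^4 + 3z^3 + 27z^2 + 45z + 180 = (z − 2)(z^3 + 5z^2 + 18z + 24) + (19z^2 + 57z + 228)
  z^3 + 5z^2 + 18z + 24 = ((1/19)z + 2/19)(19z^2 + 57z + 228) + (0)
Last nonzero remainder: 19z^2 + 57z + 228. Dividing through by 19 gives the monic gcd z^2 + 3z + 12.
Cancel z^2 + 3z + 12 from numerator and denominator to get the reduced form.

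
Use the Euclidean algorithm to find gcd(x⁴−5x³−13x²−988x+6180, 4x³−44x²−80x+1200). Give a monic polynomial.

Euclidean algorithm in ℚ[x]:
  x⁴−5x³−13x²−988x+6180 = ((1/4)x+3/2)(4x³−44x²−80x+1200) + (73x²−1168x+4380)
  4x³−44x²−80x+1200 = ((4/73)x+20/73)(73x²−1168x+4380) + (0)
Last nonzero remainder: 73x²−1168x+4380. Dividing through by 73 gives the monic gcd x²−16x+60.

x²−16x+60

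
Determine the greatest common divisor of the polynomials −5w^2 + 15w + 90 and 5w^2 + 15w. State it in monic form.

By polynomial division,
  −5w^2 + 15w + 90 = (−1)(5w^2 + 15w) + (30w + 90)
  5w^2 + 15w = ((1/6)w)(30w + 90) + (0)
Last nonzero remainder: 30w + 90. Dividing through by 30 gives the monic gcd w + 3.

w + 3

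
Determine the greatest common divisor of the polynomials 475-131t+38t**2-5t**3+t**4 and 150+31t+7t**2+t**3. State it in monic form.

By polynomial division,
  t**4-5t**3+38t**2-131t+475 = (t-12)(t**3+7t**2+31t+150) + (91t**2+91t+2275)
  t**3+7t**2+31t+150 = ((1/91)t+6/91)(91t**2+91t+2275) + (0)
Last nonzero remainder: 91t**2+91t+2275. Dividing through by 91 gives the monic gcd t**2+t+25.

25+t+t**2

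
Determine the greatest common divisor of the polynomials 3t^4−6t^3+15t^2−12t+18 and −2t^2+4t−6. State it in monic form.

Apply the Euclidean algorithm:
  3t^4−6t^3+15t^2−12t+18 = (−(3/2)t^2−3)(−2t^2+4t−6) + (0)
Last nonzero remainder: −2t^2+4t−6. Dividing through by −2 gives the monic gcd t^2−2t+3.

t^2−2t+3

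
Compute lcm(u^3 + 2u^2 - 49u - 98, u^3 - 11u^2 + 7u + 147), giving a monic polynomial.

Repeated division with remainder:
  u^3 + 2u^2 - 49u - 98 = (u^3 - 11u^2 + 7u + 147) + (13u^2 - 56u - 245)
  u^3 - 11u^2 + 7u + 147 = ((1/13)u - 87/169)(13u^2 - 56u - 245) + (-(504/169)u + 3528/169)
  13u^2 - 56u - 245 = (-(2197/504)u - 845/72)(-(504/169)u + 3528/169) + (0)
Last nonzero remainder: -(504/169)u + 3528/169. Dividing through by -504/169 gives the monic gcd u - 7.
Then lcm(f, g) = f·g / gcd(f, g); expanding and making the result monic gives the answer.

u^5 - 2u^4 - 78u^3 + 56u^2 + 1421u + 2058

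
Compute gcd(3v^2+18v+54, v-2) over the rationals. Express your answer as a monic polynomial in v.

1

By polynomial division,
  3v^2+18v+54 = (3v+24)(v-2) + (102)
  v-2 = ((1/102)v-1/51)(102) + (0)
The last nonzero remainder is the constant 102, so the polynomials are coprime and gcd = 1.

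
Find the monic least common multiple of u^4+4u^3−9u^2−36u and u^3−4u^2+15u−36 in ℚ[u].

u^6+3u^5−u^4+21u^3−72u^2−432u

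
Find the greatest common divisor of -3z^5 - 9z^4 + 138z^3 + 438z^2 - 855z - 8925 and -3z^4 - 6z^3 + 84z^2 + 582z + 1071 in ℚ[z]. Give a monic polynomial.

Euclidean algorithm in ℚ[z]:
  -3z^5 - 9z^4 + 138z^3 + 438z^2 - 855z - 8925 = (z + 1)(-3z^4 - 6z^3 + 84z^2 + 582z + 1071) + (60z^3 - 228z^2 - 2508z - 9996)
  -3z^4 - 6z^3 + 84z^2 + 582z + 1071 = (-(1/20)z - 29/100)(60z^3 - 228z^2 - 2508z - 9996) + (-(2688/25)z^2 - (16128/25)z - 45696/25)
  60z^3 - 228z^2 - 2508z - 9996 = (-(125/224)z + 175/32)(-(2688/25)z^2 - (16128/25)z - 45696/25) + (0)
Last nonzero remainder: -(2688/25)z^2 - (16128/25)z - 45696/25. Dividing through by -2688/25 gives the monic gcd z^2 + 6z + 17.

z^2 + 6z + 17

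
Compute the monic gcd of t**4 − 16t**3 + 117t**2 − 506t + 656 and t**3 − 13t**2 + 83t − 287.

Apply the Euclidean algorithm:
  t**4 − 16t**3 + 117t**2 − 506t + 656 = (t − 3)(t**3 − 13t**2 + 83t − 287) + (−5t**2 + 30t − 205)
  t**3 − 13t**2 + 83t − 287 = (−(1/5)t + 7/5)(−5t**2 + 30t − 205) + (0)
Last nonzero remainder: −5t**2 + 30t − 205. Dividing through by −5 gives the monic gcd t**2 − 6t + 41.

t**2 − 6t + 41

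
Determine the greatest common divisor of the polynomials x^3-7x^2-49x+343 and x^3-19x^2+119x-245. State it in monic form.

x^2-14x+49

By polynomial division,
  x^3-7x^2-49x+343 = (x^3-19x^2+119x-245) + (12x^2-168x+588)
  x^3-19x^2+119x-245 = ((1/12)x-5/12)(12x^2-168x+588) + (0)
Last nonzero remainder: 12x^2-168x+588. Dividing through by 12 gives the monic gcd x^2-14x+49.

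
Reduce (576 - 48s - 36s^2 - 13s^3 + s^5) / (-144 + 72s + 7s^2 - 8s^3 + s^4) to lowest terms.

(48 + 24s + 7s^2 + s^3)/(-12 - s + s^2)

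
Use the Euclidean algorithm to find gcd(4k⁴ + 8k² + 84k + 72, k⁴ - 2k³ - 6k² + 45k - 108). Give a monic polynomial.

Apply the Euclidean algorithm:
  4k⁴ + 8k² + 84k + 72 = (4)(k⁴ - 2k³ - 6k² + 45k - 108) + (8k³ + 32k² - 96k + 504)
  k⁴ - 2k³ - 6k² + 45k - 108 = ((1/8)k - 3/4)(8k³ + 32k² - 96k + 504) + (30k² - 90k + 270)
  8k³ + 32k² - 96k + 504 = ((4/15)k + 28/15)(30k² - 90k + 270) + (0)
Last nonzero remainder: 30k² - 90k + 270. Dividing through by 30 gives the monic gcd k² - 3k + 9.

k² - 3k + 9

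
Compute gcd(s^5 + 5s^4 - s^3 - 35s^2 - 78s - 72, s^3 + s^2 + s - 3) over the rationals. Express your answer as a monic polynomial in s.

Euclidean algorithm in ℚ[s]:
  s^5 + 5s^4 - s^3 - 35s^2 - 78s - 72 = (s^2 + 4s - 6)(s^3 + s^2 + s - 3) + (-30s^2 - 60s - 90)
  s^3 + s^2 + s - 3 = (-(1/30)s + 1/30)(-30s^2 - 60s - 90) + (0)
Last nonzero remainder: -30s^2 - 60s - 90. Dividing through by -30 gives the monic gcd s^2 + 2s + 3.

s^2 + 2s + 3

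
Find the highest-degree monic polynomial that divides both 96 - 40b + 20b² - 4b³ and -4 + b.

Euclidean algorithm in ℚ[b]:
  -4b³ + 20b² - 40b + 96 = (-4b² + 4b - 24)(b - 4) + (0)
The last nonzero remainder b - 4 is already monic.

-4 + b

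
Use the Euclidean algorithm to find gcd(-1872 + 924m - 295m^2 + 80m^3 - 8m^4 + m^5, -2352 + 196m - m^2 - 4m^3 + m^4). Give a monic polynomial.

By polynomial division,
  m^5 - 8m^4 + 80m^3 - 295m^2 + 924m - 1872 = (m - 4)(m^4 - 4m^3 - m^2 + 196m - 2352) + (65m^3 - 495m^2 + 4060m - 11280)
  m^4 - 4m^3 - m^2 + 196m - 2352 = ((1/65)m + 47/845)(65m^3 - 495m^2 + 4060m - 11280) + (-(6072/169)m^2 + (24288/169)m - 291456/169)
  65m^3 - 495m^2 + 4060m - 11280 = (-(10985/6072)m + 39715/6072)(-(6072/169)m^2 + (24288/169)m - 291456/169) + (0)
Last nonzero remainder: -(6072/169)m^2 + (24288/169)m - 291456/169. Dividing through by -6072/169 gives the monic gcd m^2 - 4m + 48.

48 - 4m + m^2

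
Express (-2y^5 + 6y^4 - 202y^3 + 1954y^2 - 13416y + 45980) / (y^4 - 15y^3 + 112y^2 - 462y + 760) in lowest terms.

Apply the Euclidean algorithm:
  -2y^5 + 6y^4 - 202y^3 + 1954y^2 - 13416y + 45980 = (-2y - 24)(y^4 - 15y^3 + 112y^2 - 462y + 760) + (-338y^3 + 3718y^2 - 22984y + 64220)
  y^4 - 15y^3 + 112y^2 - 462y + 760 = (-(1/338)y + 2/169)(-338y^3 + 3718y^2 - 22984y + 64220) + (0)
Last nonzero remainder: -338y^3 + 3718y^2 - 22984y + 64220. Dividing through by -338 gives the monic gcd y^3 - 11y^2 + 68y - 190.
Cancel y^3 - 11y^2 + 68y - 190 from numerator and denominator to get the reduced form.

(-2y^2 - 16y - 242)/(y - 4)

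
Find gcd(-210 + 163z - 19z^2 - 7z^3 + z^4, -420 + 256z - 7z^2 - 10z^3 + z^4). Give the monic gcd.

Repeated division with remainder:
  z^4 - 7z^3 - 19z^2 + 163z - 210 = (z^4 - 10z^3 - 7z^2 + 256z - 420) + (3z^3 - 12z^2 - 93z + 210)
  z^4 - 10z^3 - 7z^2 + 256z - 420 = ((1/3)z - 2)(3z^3 - 12z^2 - 93z + 210) + (0)
Last nonzero remainder: 3z^3 - 12z^2 - 93z + 210. Dividing through by 3 gives the monic gcd z^3 - 4z^2 - 31z + 70.

70 - 31z - 4z^2 + z^3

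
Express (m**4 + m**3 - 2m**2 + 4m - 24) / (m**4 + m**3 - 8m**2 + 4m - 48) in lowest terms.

(m**2 + m - 6)/(m**2 + m - 12)

Repeated division with remainder:
  m**4 + m**3 - 2m**2 + 4m - 24 = (m**4 + m**3 - 8m**2 + 4m - 48) + (6m**2 + 24)
  m**4 + m**3 - 8m**2 + 4m - 48 = ((1/6)m**2 + (1/6)m - 2)(6m**2 + 24) + (0)
Last nonzero remainder: 6m**2 + 24. Dividing through by 6 gives the monic gcd m**2 + 4.
Cancel m**2 + 4 from numerator and denominator to get the reduced form.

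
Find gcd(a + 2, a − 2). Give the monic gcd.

1

By polynomial division,
  a + 2 = (a − 2) + (4)
  a − 2 = ((1/4)a − 1/2)(4) + (0)
The last nonzero remainder is the constant 4, so the polynomials are coprime and gcd = 1.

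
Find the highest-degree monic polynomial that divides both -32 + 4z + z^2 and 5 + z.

1

Euclidean algorithm in ℚ[z]:
  z^2 + 4z - 32 = (z - 1)(z + 5) + (-27)
  z + 5 = (-(1/27)z - 5/27)(-27) + (0)
The last nonzero remainder is the constant -27, so the polynomials are coprime and gcd = 1.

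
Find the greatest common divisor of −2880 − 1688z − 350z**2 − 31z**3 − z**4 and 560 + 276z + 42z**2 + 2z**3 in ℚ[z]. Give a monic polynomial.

40 + 14z + z**2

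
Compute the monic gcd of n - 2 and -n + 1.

1

Euclidean algorithm in ℚ[n]:
  n - 2 = (-1)(-n + 1) + (-1)
  -n + 1 = (n - 1)(-1) + (0)
The last nonzero remainder is the constant -1, so the polynomials are coprime and gcd = 1.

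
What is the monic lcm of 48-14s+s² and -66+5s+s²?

528-106s-3s²+s³

By polynomial division,
  s²-14s+48 = (s²+5s-66) + (-19s+114)
  s²+5s-66 = (-(1/19)s-11/19)(-19s+114) + (0)
Last nonzero remainder: -19s+114. Dividing through by -19 gives the monic gcd s-6.
Then lcm(f, g) = f·g / gcd(f, g); expanding and making the result monic gives the answer.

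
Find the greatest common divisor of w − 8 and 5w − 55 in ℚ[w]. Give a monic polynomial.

Apply the Euclidean algorithm:
  w − 8 = (1/5)(5w − 55) + (3)
  5w − 55 = ((5/3)w − 55/3)(3) + (0)
The last nonzero remainder is the constant 3, so the polynomials are coprime and gcd = 1.

1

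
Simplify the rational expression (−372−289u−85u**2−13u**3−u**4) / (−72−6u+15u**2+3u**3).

(−31−6u−u**2)/(−6+3u)

Apply the Euclidean algorithm:
  −u**4−13u**3−85u**2−289u−372 = (−(1/3)u−8/3)(3u**3+15u**2−6u−72) + (−47u**2−329u−564)
  3u**3+15u**2−6u−72 = (−(3/47)u+6/47)(−47u**2−329u−564) + (0)
Last nonzero remainder: −47u**2−329u−564. Dividing through by −47 gives the monic gcd u**2+7u+12.
Cancel u**2+7u+12 from numerator and denominator to get the reduced form.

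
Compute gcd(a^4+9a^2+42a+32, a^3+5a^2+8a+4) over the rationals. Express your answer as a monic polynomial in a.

a^2+3a+2

Apply the Euclidean algorithm:
  a^4+9a^2+42a+32 = (a−5)(a^3+5a^2+8a+4) + (26a^2+78a+52)
  a^3+5a^2+8a+4 = ((1/26)a+1/13)(26a^2+78a+52) + (0)
Last nonzero remainder: 26a^2+78a+52. Dividing through by 26 gives the monic gcd a^2+3a+2.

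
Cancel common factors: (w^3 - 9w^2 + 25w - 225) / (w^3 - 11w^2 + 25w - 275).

(w - 9)/(w - 11)

Euclidean algorithm in ℚ[w]:
  w^3 - 9w^2 + 25w - 225 = (w^3 - 11w^2 + 25w - 275) + (2w^2 + 50)
  w^3 - 11w^2 + 25w - 275 = ((1/2)w - 11/2)(2w^2 + 50) + (0)
Last nonzero remainder: 2w^2 + 50. Dividing through by 2 gives the monic gcd w^2 + 25.
Cancel w^2 + 25 from numerator and denominator to get the reduced form.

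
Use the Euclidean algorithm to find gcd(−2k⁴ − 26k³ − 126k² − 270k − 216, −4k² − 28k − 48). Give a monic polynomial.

k² + 7k + 12

By polynomial division,
  −2k⁴ − 26k³ − 126k² − 270k − 216 = ((1/2)k² + 3k + 9/2)(−4k² − 28k − 48) + (0)
Last nonzero remainder: −4k² − 28k − 48. Dividing through by −4 gives the monic gcd k² + 7k + 12.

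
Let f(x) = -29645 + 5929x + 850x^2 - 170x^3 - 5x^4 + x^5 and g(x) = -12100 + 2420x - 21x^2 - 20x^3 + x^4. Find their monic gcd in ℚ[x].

-121 + x^2

Apply the Euclidean algorithm:
  x^5 - 5x^4 - 170x^3 + 850x^2 + 5929x - 29645 = (x + 15)(x^4 - 20x^3 - 21x^2 + 2420x - 12100) + (151x^3 - 1255x^2 - 18271x + 151855)
  x^4 - 20x^3 - 21x^2 + 2420x - 12100 = ((1/151)x - 1765/22801)(151x^3 - 1255x^2 - 18271x + 151855) + ((65025/22801)x^2 - 7868025/22801)
  151x^3 - 1255x^2 - 18271x + 151855 = ((3442951/65025)x - 5723051/13005)((65025/22801)x^2 - 7868025/22801) + (0)
Last nonzero remainder: (65025/22801)x^2 - 7868025/22801. Dividing through by 65025/22801 gives the monic gcd x^2 - 121.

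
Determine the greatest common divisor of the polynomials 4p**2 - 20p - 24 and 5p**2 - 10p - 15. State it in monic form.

Apply the Euclidean algorithm:
  4p**2 - 20p - 24 = (4/5)(5p**2 - 10p - 15) + (-12p - 12)
  5p**2 - 10p - 15 = (-(5/12)p + 5/4)(-12p - 12) + (0)
Last nonzero remainder: -12p - 12. Dividing through by -12 gives the monic gcd p + 1.

p + 1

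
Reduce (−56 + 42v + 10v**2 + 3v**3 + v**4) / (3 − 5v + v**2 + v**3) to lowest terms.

(56 + 14v + 4v**2 + v**3)/(−3 + 2v + v**2)

By polynomial division,
  v**4 + 3v**3 + 10v**2 + 42v − 56 = (v + 2)(v**3 + v**2 − 5v + 3) + (13v**2 + 49v − 62)
  v**3 + v**2 − 5v + 3 = ((1/13)v − 36/169)(13v**2 + 49v − 62) + ((1725/169)v − 1725/169)
  13v**2 + 49v − 62 = ((2197/1725)v + 10478/1725)((1725/169)v − 1725/169) + (0)
Last nonzero remainder: (1725/169)v − 1725/169. Dividing through by 1725/169 gives the monic gcd v − 1.
Cancel v − 1 from numerator and denominator to get the reduced form.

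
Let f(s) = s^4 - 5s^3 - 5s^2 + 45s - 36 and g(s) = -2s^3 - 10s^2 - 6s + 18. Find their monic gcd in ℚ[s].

s^2 + 2s - 3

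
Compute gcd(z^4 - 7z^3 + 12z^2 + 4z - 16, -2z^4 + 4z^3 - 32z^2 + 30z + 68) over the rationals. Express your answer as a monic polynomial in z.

By polynomial division,
  z^4 - 7z^3 + 12z^2 + 4z - 16 = (-1/2)(-2z^4 + 4z^3 - 32z^2 + 30z + 68) + (-5z^3 - 4z^2 + 19z + 18)
  -2z^4 + 4z^3 - 32z^2 + 30z + 68 = ((2/5)z - 28/25)(-5z^3 - 4z^2 + 19z + 18) + (-(1102/25)z^2 + (1102/25)z + 2204/25)
  -5z^3 - 4z^2 + 19z + 18 = ((125/1102)z + 225/1102)(-(1102/25)z^2 + (1102/25)z + 2204/25) + (0)
Last nonzero remainder: -(1102/25)z^2 + (1102/25)z + 2204/25. Dividing through by -1102/25 gives the monic gcd z^2 - z - 2.

z^2 - z - 2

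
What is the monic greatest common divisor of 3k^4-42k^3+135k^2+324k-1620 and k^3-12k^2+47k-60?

k-5

Euclidean algorithm in ℚ[k]:
  3k^4-42k^3+135k^2+324k-1620 = (3k-6)(k^3-12k^2+47k-60) + (-78k^2+786k-1980)
  k^3-12k^2+47k-60 = (-(1/78)k+25/1014)(-78k^2+786k-1980) + ((378/169)k-1890/169)
  -78k^2+786k-1980 = (-(2197/63)k+3718/21)((378/169)k-1890/169) + (0)
Last nonzero remainder: (378/169)k-1890/169. Dividing through by 378/169 gives the monic gcd k-5.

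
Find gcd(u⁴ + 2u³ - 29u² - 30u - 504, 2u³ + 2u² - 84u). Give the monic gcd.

u² + u - 42

By polynomial division,
  u⁴ + 2u³ - 29u² - 30u - 504 = ((1/2)u + 1/2)(2u³ + 2u² - 84u) + (12u² + 12u - 504)
  2u³ + 2u² - 84u = ((1/6)u)(12u² + 12u - 504) + (0)
Last nonzero remainder: 12u² + 12u - 504. Dividing through by 12 gives the monic gcd u² + u - 42.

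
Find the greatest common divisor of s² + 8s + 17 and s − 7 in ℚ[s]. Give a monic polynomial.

1

Repeated division with remainder:
  s² + 8s + 17 = (s + 15)(s − 7) + (122)
  s − 7 = ((1/122)s − 7/122)(122) + (0)
The last nonzero remainder is the constant 122, so the polynomials are coprime and gcd = 1.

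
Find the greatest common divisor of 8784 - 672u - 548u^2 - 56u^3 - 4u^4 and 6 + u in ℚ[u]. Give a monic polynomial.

6 + u

By polynomial division,
  -4u^4 - 56u^3 - 548u^2 - 672u + 8784 = (-4u^3 - 32u^2 - 356u + 1464)(u + 6) + (0)
The last nonzero remainder u + 6 is already monic.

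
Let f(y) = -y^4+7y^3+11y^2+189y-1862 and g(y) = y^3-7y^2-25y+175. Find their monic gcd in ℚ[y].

By polynomial division,
  -y^4+7y^3+11y^2+189y-1862 = (-y)(y^3-7y^2-25y+175) + (-14y^2+364y-1862)
  y^3-7y^2-25y+175 = (-(1/14)y-19/14)(-14y^2+364y-1862) + (336y-2352)
  -14y^2+364y-1862 = (-(1/24)y+19/24)(336y-2352) + (0)
Last nonzero remainder: 336y-2352. Dividing through by 336 gives the monic gcd y-7.

y-7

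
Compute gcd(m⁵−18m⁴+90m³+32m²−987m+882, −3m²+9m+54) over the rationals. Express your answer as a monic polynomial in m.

m²−3m−18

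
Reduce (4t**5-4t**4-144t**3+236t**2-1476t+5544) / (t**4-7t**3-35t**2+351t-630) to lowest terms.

(4t**2+4t+44)/(t-5)

Apply the Euclidean algorithm:
  4t**5-4t**4-144t**3+236t**2-1476t+5544 = (4t+24)(t**4-7t**3-35t**2+351t-630) + (164t**3-328t**2-7380t+20664)
  t**4-7t**3-35t**2+351t-630 = ((1/164)t-5/164)(164t**3-328t**2-7380t+20664) + (0)
Last nonzero remainder: 164t**3-328t**2-7380t+20664. Dividing through by 164 gives the monic gcd t**3-2t**2-45t+126.
Cancel t**3-2t**2-45t+126 from numerator and denominator to get the reduced form.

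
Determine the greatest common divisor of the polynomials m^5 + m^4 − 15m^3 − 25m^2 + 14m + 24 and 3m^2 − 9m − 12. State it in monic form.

m^2 − 3m − 4

Apply the Euclidean algorithm:
  m^5 + m^4 − 15m^3 − 25m^2 + 14m + 24 = ((1/3)m^3 + (4/3)m^2 + (1/3)m − 2)(3m^2 − 9m − 12) + (0)
Last nonzero remainder: 3m^2 − 9m − 12. Dividing through by 3 gives the monic gcd m^2 − 3m − 4.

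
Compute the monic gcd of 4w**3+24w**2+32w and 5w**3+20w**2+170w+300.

w+2

Repeated division with remainder:
  4w**3+24w**2+32w = (4/5)(5w**3+20w**2+170w+300) + (8w**2-104w-240)
  5w**3+20w**2+170w+300 = ((5/8)w+85/8)(8w**2-104w-240) + (1425w+2850)
  8w**2-104w-240 = ((8/1425)w-8/95)(1425w+2850) + (0)
Last nonzero remainder: 1425w+2850. Dividing through by 1425 gives the monic gcd w+2.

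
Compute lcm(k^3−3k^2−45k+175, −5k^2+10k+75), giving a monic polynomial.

k^4−54k^2+40k+525

Apply the Euclidean algorithm:
  k^3−3k^2−45k+175 = (−(1/5)k+1/5)(−5k^2+10k+75) + (−32k+160)
  −5k^2+10k+75 = ((5/32)k+15/32)(−32k+160) + (0)
Last nonzero remainder: −32k+160. Dividing through by −32 gives the monic gcd k−5.
Then lcm(f, g) = f·g / gcd(f, g); expanding and making the result monic gives the answer.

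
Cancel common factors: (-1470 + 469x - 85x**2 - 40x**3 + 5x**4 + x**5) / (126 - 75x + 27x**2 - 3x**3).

Apply the Euclidean algorithm:
  x**5 + 5x**4 - 40x**3 - 85x**2 + 469x - 1470 = (-(1/3)x**2 - (14/3)x - 61/3)(-3x**3 + 27x**2 - 75x + 126) + (156x**2 - 468x + 1092)
  -3x**3 + 27x**2 - 75x + 126 = (-(1/52)x + 3/26)(156x**2 - 468x + 1092) + (0)
Last nonzero remainder: 156x**2 - 468x + 1092. Dividing through by 156 gives the monic gcd x**2 - 3x + 7.
Cancel x**2 - 3x + 7 from numerator and denominator to get the reduced form.

(210 + 23x - 8x**2 - x**3)/(-18 + 3x)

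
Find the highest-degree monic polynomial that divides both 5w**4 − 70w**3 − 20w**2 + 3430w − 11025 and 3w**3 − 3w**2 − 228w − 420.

Repeated division with remainder:
  5w**4 − 70w**3 − 20w**2 + 3430w − 11025 = ((5/3)w − 65/3)(3w**3 − 3w**2 − 228w − 420) + (295w**2 − 810w − 20125)
  3w**3 − 3w**2 − 228w − 420 = ((3/295)w + 309/17405)(295w**2 − 810w − 20125) + (−(31185/3481)w − 218295/3481)
  295w**2 − 810w − 20125 = (−(205379/6237)w + 2001575/6237)(−(31185/3481)w − 218295/3481) + (0)
Last nonzero remainder: −(31185/3481)w − 218295/3481. Dividing through by −31185/3481 gives the monic gcd w + 7.

w + 7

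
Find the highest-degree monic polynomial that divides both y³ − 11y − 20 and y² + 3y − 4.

1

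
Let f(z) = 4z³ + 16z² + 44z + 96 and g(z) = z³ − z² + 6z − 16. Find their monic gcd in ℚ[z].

z² + z + 8

Apply the Euclidean algorithm:
  4z³ + 16z² + 44z + 96 = (4)(z³ − z² + 6z − 16) + (20z² + 20z + 160)
  z³ − z² + 6z − 16 = ((1/20)z − 1/10)(20z² + 20z + 160) + (0)
Last nonzero remainder: 20z² + 20z + 160. Dividing through by 20 gives the monic gcd z² + z + 8.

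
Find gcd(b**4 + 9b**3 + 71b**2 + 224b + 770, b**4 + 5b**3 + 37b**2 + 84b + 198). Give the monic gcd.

Repeated division with remainder:
  b**4 + 9b**3 + 71b**2 + 224b + 770 = (b**4 + 5b**3 + 37b**2 + 84b + 198) + (4b**3 + 34b**2 + 140b + 572)
  b**4 + 5b**3 + 37b**2 + 84b + 198 = ((1/4)b - 7/8)(4b**3 + 34b**2 + 140b + 572) + ((127/4)b**2 + (127/2)b + 1397/2)
  4b**3 + 34b**2 + 140b + 572 = ((16/127)b + 104/127)((127/4)b**2 + (127/2)b + 1397/2) + (0)
Last nonzero remainder: (127/4)b**2 + (127/2)b + 1397/2. Dividing through by 127/4 gives the monic gcd b**2 + 2b + 22.

b**2 + 2b + 22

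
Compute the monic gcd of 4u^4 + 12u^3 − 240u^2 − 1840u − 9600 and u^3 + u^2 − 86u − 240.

u^2 − 2u − 80

Repeated division with remainder:
  4u^4 + 12u^3 − 240u^2 − 1840u − 9600 = (4u + 8)(u^3 + u^2 − 86u − 240) + (96u^2 − 192u − 7680)
  u^3 + u^2 − 86u − 240 = ((1/96)u + 1/32)(96u^2 − 192u − 7680) + (0)
Last nonzero remainder: 96u^2 − 192u − 7680. Dividing through by 96 gives the monic gcd u^2 − 2u − 80.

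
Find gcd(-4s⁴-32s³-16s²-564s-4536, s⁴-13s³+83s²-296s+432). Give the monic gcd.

s²-5s+27

Euclidean algorithm in ℚ[s]:
  -4s⁴-32s³-16s²-564s-4536 = (-4)(s⁴-13s³+83s²-296s+432) + (-84s³+316s²-1748s-2808)
  s⁴-13s³+83s²-296s+432 = (-(1/84)s+97/882)(-84s³+316s²-1748s-2808) + ((12100/441)s²-(60500/441)s+36300/49)
  -84s³+316s²-1748s-2808 = (-(9261/3025)s-11466/3025)((12100/441)s²-(60500/441)s+36300/49) + (0)
Last nonzero remainder: (12100/441)s²-(60500/441)s+36300/49. Dividing through by 12100/441 gives the monic gcd s²-5s+27.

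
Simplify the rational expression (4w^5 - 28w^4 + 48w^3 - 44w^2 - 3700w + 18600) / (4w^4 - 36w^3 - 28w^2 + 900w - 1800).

Repeated division with remainder:
  4w^5 - 28w^4 + 48w^3 - 44w^2 - 3700w + 18600 = (w + 2)(4w^4 - 36w^3 - 28w^2 + 900w - 1800) + (148w^3 - 888w^2 - 3700w + 22200)
  4w^4 - 36w^3 - 28w^2 + 900w - 1800 = ((1/37)w - 3/37)(148w^3 - 888w^2 - 3700w + 22200) + (0)
Last nonzero remainder: 148w^3 - 888w^2 - 3700w + 22200. Dividing through by 148 gives the monic gcd w^3 - 6w^2 - 25w + 150.
Cancel w^3 - 6w^2 - 25w + 150 from numerator and denominator to get the reduced form.

(w^2 - w + 31)/(w - 3)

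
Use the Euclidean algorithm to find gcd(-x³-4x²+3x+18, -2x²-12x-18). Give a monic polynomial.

Apply the Euclidean algorithm:
  -x³-4x²+3x+18 = ((1/2)x-1)(-2x²-12x-18) + (0)
Last nonzero remainder: -2x²-12x-18. Dividing through by -2 gives the monic gcd x²+6x+9.

x²+6x+9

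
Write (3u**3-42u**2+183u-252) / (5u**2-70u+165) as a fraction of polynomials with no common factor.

Apply the Euclidean algorithm:
  3u**3-42u**2+183u-252 = ((3/5)u)(5u**2-70u+165) + (84u-252)
  5u**2-70u+165 = ((5/84)u-55/84)(84u-252) + (0)
Last nonzero remainder: 84u-252. Dividing through by 84 gives the monic gcd u-3.
Cancel u-3 from numerator and denominator to get the reduced form.

(3u**2-33u+84)/(5u-55)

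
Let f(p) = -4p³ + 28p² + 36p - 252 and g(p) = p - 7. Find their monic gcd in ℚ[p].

Repeated division with remainder:
  -4p³ + 28p² + 36p - 252 = (-4p² + 36)(p - 7) + (0)
The last nonzero remainder p - 7 is already monic.

p - 7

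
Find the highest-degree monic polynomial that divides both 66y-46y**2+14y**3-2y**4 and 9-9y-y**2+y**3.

Apply the Euclidean algorithm:
  -2y**4+14y**3-46y**2+66y = (-2y+12)(y**3-y**2-9y+9) + (-52y**2+192y-108)
  y**3-y**2-9y+9 = (-(1/52)y-35/676)(-52y**2+192y-108) + (-(192/169)y+576/169)
  -52y**2+192y-108 = ((2197/48)y-507/16)(-(192/169)y+576/169) + (0)
Last nonzero remainder: -(192/169)y+576/169. Dividing through by -192/169 gives the monic gcd y-3.

-3+y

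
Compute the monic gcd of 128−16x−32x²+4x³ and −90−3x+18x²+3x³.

Euclidean algorithm in ℚ[x]:
  4x³−32x²−16x+128 = (4/3)(3x³+18x²−3x−90) + (−56x²−12x+248)
  3x³+18x²−3x−90 = (−(3/56)x−243/784)(−56x²−12x+248) + ((1287/196)x−1287/98)
  −56x²−12x+248 = (−(10976/1287)x−24304/1287)((1287/196)x−1287/98) + (0)
Last nonzero remainder: (1287/196)x−1287/98. Dividing through by 1287/196 gives the monic gcd x−2.

−2+x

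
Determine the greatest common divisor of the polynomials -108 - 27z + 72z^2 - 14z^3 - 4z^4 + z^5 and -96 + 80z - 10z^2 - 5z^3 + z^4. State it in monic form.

Repeated division with remainder:
  z^5 - 4z^4 - 14z^3 + 72z^2 - 27z - 108 = (z + 1)(z^4 - 5z^3 - 10z^2 + 80z - 96) + (z^3 + 2z^2 - 11z - 12)
  z^4 - 5z^3 - 10z^2 + 80z - 96 = (z - 7)(z^3 + 2z^2 - 11z - 12) + (15z^2 + 15z - 180)
  z^3 + 2z^2 - 11z - 12 = ((1/15)z + 1/15)(15z^2 + 15z - 180) + (0)
Last nonzero remainder: 15z^2 + 15z - 180. Dividing through by 15 gives the monic gcd z^2 + z - 12.

-12 + z + z^2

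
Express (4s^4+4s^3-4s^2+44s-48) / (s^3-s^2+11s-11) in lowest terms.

(4s^3+8s^2+4s+48)/(s^2+11)

By polynomial division,
  4s^4+4s^3-4s^2+44s-48 = (4s+8)(s^3-s^2+11s-11) + (-40s^2+40)
  s^3-s^2+11s-11 = (-(1/40)s+1/40)(-40s^2+40) + (12s-12)
  -40s^2+40 = (-(10/3)s-10/3)(12s-12) + (0)
Last nonzero remainder: 12s-12. Dividing through by 12 gives the monic gcd s-1.
Cancel s-1 from numerator and denominator to get the reduced form.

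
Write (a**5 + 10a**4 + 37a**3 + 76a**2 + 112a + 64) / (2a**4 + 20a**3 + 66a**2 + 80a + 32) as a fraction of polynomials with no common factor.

By polynomial division,
  a**5 + 10a**4 + 37a**3 + 76a**2 + 112a + 64 = ((1/2)a)(2a**4 + 20a**3 + 66a**2 + 80a + 32) + (4a**3 + 36a**2 + 96a + 64)
  2a**4 + 20a**3 + 66a**2 + 80a + 32 = ((1/2)a + 1/2)(4a**3 + 36a**2 + 96a + 64) + (0)
Last nonzero remainder: 4a**3 + 36a**2 + 96a + 64. Dividing through by 4 gives the monic gcd a**3 + 9a**2 + 24a + 16.
Cancel a**3 + 9a**2 + 24a + 16 from numerator and denominator to get the reduced form.

(a**2 + a + 4)/(2a + 2)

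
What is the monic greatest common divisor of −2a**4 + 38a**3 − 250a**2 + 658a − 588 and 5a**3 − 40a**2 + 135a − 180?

Apply the Euclidean algorithm:
  −2a**4 + 38a**3 − 250a**2 + 658a − 588 = (−(2/5)a + 22/5)(5a**3 − 40a**2 + 135a − 180) + (−20a**2 − 8a + 204)
  5a**3 − 40a**2 + 135a − 180 = (−(1/4)a + 21/10)(−20a**2 − 8a + 204) + ((1014/5)a − 3042/5)
  −20a**2 − 8a + 204 = (−(50/507)a − 170/507)((1014/5)a − 3042/5) + (0)
Last nonzero remainder: (1014/5)a − 3042/5. Dividing through by 1014/5 gives the monic gcd a − 3.

a − 3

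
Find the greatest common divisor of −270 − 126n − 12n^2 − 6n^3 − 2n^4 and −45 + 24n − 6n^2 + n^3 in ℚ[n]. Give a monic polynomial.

Repeated division with remainder:
  −2n^4 − 6n^3 − 12n^2 − 126n − 270 = (−2n − 18)(n^3 − 6n^2 + 24n − 45) + (−72n^2 + 216n − 1080)
  n^3 − 6n^2 + 24n − 45 = (−(1/72)n + 1/24)(−72n^2 + 216n − 1080) + (0)
Last nonzero remainder: −72n^2 + 216n − 1080. Dividing through by −72 gives the monic gcd n^2 − 3n + 15.

15 − 3n + n^2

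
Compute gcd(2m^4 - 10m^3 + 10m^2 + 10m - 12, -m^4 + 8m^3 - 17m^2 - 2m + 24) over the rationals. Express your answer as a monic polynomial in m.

Repeated division with remainder:
  2m^4 - 10m^3 + 10m^2 + 10m - 12 = (-2)(-m^4 + 8m^3 - 17m^2 - 2m + 24) + (6m^3 - 24m^2 + 6m + 36)
  -m^4 + 8m^3 - 17m^2 - 2m + 24 = (-(1/6)m + 2/3)(6m^3 - 24m^2 + 6m + 36) + (0)
Last nonzero remainder: 6m^3 - 24m^2 + 6m + 36. Dividing through by 6 gives the monic gcd m^3 - 4m^2 + m + 6.

m^3 - 4m^2 + m + 6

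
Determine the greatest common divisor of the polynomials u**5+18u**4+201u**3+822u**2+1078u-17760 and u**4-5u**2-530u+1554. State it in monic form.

u**3+7u**2+44u-222

Euclidean algorithm in ℚ[u]:
  u**5+18u**4+201u**3+822u**2+1078u-17760 = (u+18)(u**4-5u**2-530u+1554) + (206u**3+1442u**2+9064u-45732)
  u**4-5u**2-530u+1554 = ((1/206)u-7/206)(206u**3+1442u**2+9064u-45732) + (0)
Last nonzero remainder: 206u**3+1442u**2+9064u-45732. Dividing through by 206 gives the monic gcd u**3+7u**2+44u-222.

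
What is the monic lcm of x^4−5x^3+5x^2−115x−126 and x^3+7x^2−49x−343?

x^6+9x^5−16x^4−290x^3−1491x^2−7399x−6174

Apply the Euclidean algorithm:
  x^4−5x^3+5x^2−115x−126 = (x−12)(x^3+7x^2−49x−343) + (138x^2−360x−4242)
  x^3+7x^2−49x−343 = ((1/138)x+221/3174)(138x^2−360x−4242) + ((3600/529)x−25200/529)
  138x^2−360x−4242 = ((12167/600)x+53429/600)((3600/529)x−25200/529) + (0)
Last nonzero remainder: (3600/529)x−25200/529. Dividing through by 3600/529 gives the monic gcd x−7.
Then lcm(f, g) = f·g / gcd(f, g); expanding and making the result monic gives the answer.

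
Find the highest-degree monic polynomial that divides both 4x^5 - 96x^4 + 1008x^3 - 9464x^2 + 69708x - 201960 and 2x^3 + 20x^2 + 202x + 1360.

x^2 + 2x + 85

Apply the Euclidean algorithm:
  4x^5 - 96x^4 + 1008x^3 - 9464x^2 + 69708x - 201960 = (2x^2 - 68x + 982)(2x^3 + 20x^2 + 202x + 1360) + (-18088x^2 - 36176x - 1537480)
  2x^3 + 20x^2 + 202x + 1360 = (-(1/9044)x - 2/2261)(-18088x^2 - 36176x - 1537480) + (0)
Last nonzero remainder: -18088x^2 - 36176x - 1537480. Dividing through by -18088 gives the monic gcd x^2 + 2x + 85.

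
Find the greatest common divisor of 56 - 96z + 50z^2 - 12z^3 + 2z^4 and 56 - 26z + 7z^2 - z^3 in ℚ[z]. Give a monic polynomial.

By polynomial division,
  2z^4 - 12z^3 + 50z^2 - 96z + 56 = (-2z - 2)(-z^3 + 7z^2 - 26z + 56) + (12z^2 - 36z + 168)
  -z^3 + 7z^2 - 26z + 56 = (-(1/12)z + 1/3)(12z^2 - 36z + 168) + (0)
Last nonzero remainder: 12z^2 - 36z + 168. Dividing through by 12 gives the monic gcd z^2 - 3z + 14.

14 - 3z + z^2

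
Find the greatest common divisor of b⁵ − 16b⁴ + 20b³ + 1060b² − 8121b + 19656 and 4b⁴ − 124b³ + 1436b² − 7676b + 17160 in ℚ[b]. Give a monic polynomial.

Repeated division with remainder:
  b⁵ − 16b⁴ + 20b³ + 1060b² − 8121b + 19656 = ((1/4)b + 15/4)(4b⁴ − 124b³ + 1436b² − 7676b + 17160) + (126b³ − 2406b² + 16374b − 44694)
  4b⁴ − 124b³ + 1436b² − 7676b + 17160 = ((2/63)b − 500/1323)(126b³ − 2406b² + 16374b − 44694) + ((3040/441)b² − (30400/441)b + 39520/147)
  126b³ − 2406b² + 16374b − 44694 = ((27783/1520)b − 252693/1520)((3040/441)b² − (30400/441)b + 39520/147) + (0)
Last nonzero remainder: (3040/441)b² − (30400/441)b + 39520/147. Dividing through by 3040/441 gives the monic gcd b² − 10b + 39.

b² − 10b + 39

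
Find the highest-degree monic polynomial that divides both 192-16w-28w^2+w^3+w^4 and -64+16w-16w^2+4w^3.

-4+w

Apply the Euclidean algorithm:
  w^4+w^3-28w^2-16w+192 = ((1/4)w+5/4)(4w^3-16w^2+16w-64) + (-12w^2-20w+272)
  4w^3-16w^2+16w-64 = (-(1/3)w+17/9)(-12w^2-20w+272) + ((1300/9)w-5200/9)
  -12w^2-20w+272 = (-(27/325)w-153/325)((1300/9)w-5200/9) + (0)
Last nonzero remainder: (1300/9)w-5200/9. Dividing through by 1300/9 gives the monic gcd w-4.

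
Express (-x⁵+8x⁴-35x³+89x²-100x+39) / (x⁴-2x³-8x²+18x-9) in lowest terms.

(-x²+3x-13)/(x+3)

Repeated division with remainder:
  -x⁵+8x⁴-35x³+89x²-100x+39 = (-x+6)(x⁴-2x³-8x²+18x-9) + (-31x³+155x²-217x+93)
  x⁴-2x³-8x²+18x-9 = (-(1/31)x-3/31)(-31x³+155x²-217x+93) + (0)
Last nonzero remainder: -31x³+155x²-217x+93. Dividing through by -31 gives the monic gcd x³-5x²+7x-3.
Cancel x³-5x²+7x-3 from numerator and denominator to get the reduced form.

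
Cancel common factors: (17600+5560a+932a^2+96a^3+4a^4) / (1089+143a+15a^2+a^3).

By polynomial division,
  4a^4+96a^3+932a^2+5560a+17600 = (4a+36)(a^3+15a^2+143a+1089) + (-180a^2-3944a-21604)
  a^3+15a^2+143a+1089 = (-(1/180)a+311/8100)(-180a^2-3944a-21604) + ((353176/2025)a+3884936/2025)
  -180a^2-3944a-21604 = (-(91125/88294)a-994275/88294)((353176/2025)a+3884936/2025) + (0)
Last nonzero remainder: (353176/2025)a+3884936/2025. Dividing through by 353176/2025 gives the monic gcd a+11.
Cancel a+11 from numerator and denominator to get the reduced form.

(1600+360a+52a^2+4a^3)/(99+4a+a^2)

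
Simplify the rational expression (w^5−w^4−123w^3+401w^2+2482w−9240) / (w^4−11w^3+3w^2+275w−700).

By polynomial division,
  w^5−w^4−123w^3+401w^2+2482w−9240 = (w+10)(w^4−11w^3+3w^2+275w−700) + (−16w^3+96w^2+432w−2240)
  w^4−11w^3+3w^2+275w−700 = (−(1/16)w+5/16)(−16w^3+96w^2+432w−2240) + (0)
Last nonzero remainder: −16w^3+96w^2+432w−2240. Dividing through by −16 gives the monic gcd w^3−6w^2−27w+140.
Cancel w^3−6w^2−27w+140 from numerator and denominator to get the reduced form.

(w^2+5w−66)/(w−5)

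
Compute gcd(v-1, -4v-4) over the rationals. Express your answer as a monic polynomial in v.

1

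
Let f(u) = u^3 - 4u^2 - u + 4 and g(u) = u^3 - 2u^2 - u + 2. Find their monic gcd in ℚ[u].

u^2 - 1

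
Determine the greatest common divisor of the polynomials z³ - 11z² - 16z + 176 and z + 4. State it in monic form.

z + 4

By polynomial division,
  z³ - 11z² - 16z + 176 = (z² - 15z + 44)(z + 4) + (0)
The last nonzero remainder z + 4 is already monic.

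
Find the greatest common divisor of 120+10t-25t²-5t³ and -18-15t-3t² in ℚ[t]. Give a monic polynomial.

Euclidean algorithm in ℚ[t]:
  -5t³-25t²+10t+120 = ((5/3)t)(-3t²-15t-18) + (40t+120)
  -3t²-15t-18 = (-(3/40)t-3/20)(40t+120) + (0)
Last nonzero remainder: 40t+120. Dividing through by 40 gives the monic gcd t+3.

3+t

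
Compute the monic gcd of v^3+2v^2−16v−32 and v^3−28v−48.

v^2+6v+8

Apply the Euclidean algorithm:
  v^3+2v^2−16v−32 = (v^3−28v−48) + (2v^2+12v+16)
  v^3−28v−48 = ((1/2)v−3)(2v^2+12v+16) + (0)
Last nonzero remainder: 2v^2+12v+16. Dividing through by 2 gives the monic gcd v^2+6v+8.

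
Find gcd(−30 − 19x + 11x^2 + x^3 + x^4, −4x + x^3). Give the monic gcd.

Euclidean algorithm in ℚ[x]:
  x^4 + x^3 + 11x^2 − 19x − 30 = (x + 1)(x^3 − 4x) + (15x^2 − 15x − 30)
  x^3 − 4x = ((1/15)x + 1/15)(15x^2 − 15x − 30) + (−x + 2)
  15x^2 − 15x − 30 = (−15x − 15)(−x + 2) + (0)
Last nonzero remainder: −x + 2. Dividing through by −1 gives the monic gcd x − 2.

−2 + x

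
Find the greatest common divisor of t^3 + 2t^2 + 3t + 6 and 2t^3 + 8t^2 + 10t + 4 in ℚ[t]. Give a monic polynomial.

By polynomial division,
  t^3 + 2t^2 + 3t + 6 = (1/2)(2t^3 + 8t^2 + 10t + 4) + (-2t^2 - 2t + 4)
  2t^3 + 8t^2 + 10t + 4 = (-t - 3)(-2t^2 - 2t + 4) + (8t + 16)
  -2t^2 - 2t + 4 = (-(1/4)t + 1/4)(8t + 16) + (0)
Last nonzero remainder: 8t + 16. Dividing through by 8 gives the monic gcd t + 2.

t + 2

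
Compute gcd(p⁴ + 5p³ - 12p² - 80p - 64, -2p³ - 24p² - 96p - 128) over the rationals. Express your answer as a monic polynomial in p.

Repeated division with remainder:
  p⁴ + 5p³ - 12p² - 80p - 64 = (-(1/2)p + 7/2)(-2p³ - 24p² - 96p - 128) + (24p² + 192p + 384)
  -2p³ - 24p² - 96p - 128 = (-(1/12)p - 1/3)(24p² + 192p + 384) + (0)
Last nonzero remainder: 24p² + 192p + 384. Dividing through by 24 gives the monic gcd p² + 8p + 16.

p² + 8p + 16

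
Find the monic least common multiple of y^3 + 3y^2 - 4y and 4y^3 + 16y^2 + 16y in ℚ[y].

Euclidean algorithm in ℚ[y]:
  y^3 + 3y^2 - 4y = (1/4)(4y^3 + 16y^2 + 16y) + (-y^2 - 8y)
  4y^3 + 16y^2 + 16y = (-4y + 16)(-y^2 - 8y) + (144y)
  -y^2 - 8y = (-(1/144)y - 1/18)(144y) + (0)
Last nonzero remainder: 144y. Dividing through by 144 gives the monic gcd y.
Then lcm(f, g) = f·g / gcd(f, g); expanding and making the result monic gives the answer.

y^5 + 7y^4 + 12y^3 - 4y^2 - 16y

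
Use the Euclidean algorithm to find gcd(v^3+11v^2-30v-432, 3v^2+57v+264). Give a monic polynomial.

v+8

Apply the Euclidean algorithm:
  v^3+11v^2-30v-432 = ((1/3)v-8/3)(3v^2+57v+264) + (34v+272)
  3v^2+57v+264 = ((3/34)v+33/34)(34v+272) + (0)
Last nonzero remainder: 34v+272. Dividing through by 34 gives the monic gcd v+8.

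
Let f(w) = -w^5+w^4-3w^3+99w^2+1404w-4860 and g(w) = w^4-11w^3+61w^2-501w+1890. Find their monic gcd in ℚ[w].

w^3-4w^2+33w-270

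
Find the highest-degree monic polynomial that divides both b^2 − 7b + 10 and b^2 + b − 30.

Apply the Euclidean algorithm:
  b^2 − 7b + 10 = (b^2 + b − 30) + (−8b + 40)
  b^2 + b − 30 = (−(1/8)b − 3/4)(−8b + 40) + (0)
Last nonzero remainder: −8b + 40. Dividing through by −8 gives the monic gcd b − 5.

b − 5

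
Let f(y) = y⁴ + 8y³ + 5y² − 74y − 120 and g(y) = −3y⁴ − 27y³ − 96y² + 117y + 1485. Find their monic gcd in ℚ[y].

y² + 2y − 15

By polynomial division,
  y⁴ + 8y³ + 5y² − 74y − 120 = (−1/3)(−3y⁴ − 27y³ − 96y² + 117y + 1485) + (−y³ − 27y² − 35y + 375)
  −3y⁴ − 27y³ − 96y² + 117y + 1485 = (3y − 54)(−y³ − 27y² − 35y + 375) + (−1449y² − 2898y + 21735)
  −y³ − 27y² − 35y + 375 = ((1/1449)y + 25/1449)(−1449y² − 2898y + 21735) + (0)
Last nonzero remainder: −1449y² − 2898y + 21735. Dividing through by −1449 gives the monic gcd y² + 2y − 15.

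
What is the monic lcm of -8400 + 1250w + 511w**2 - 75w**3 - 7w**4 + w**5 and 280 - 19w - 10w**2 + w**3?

58800 - 17150w - 2327w**2 + 1036w**3 - 26w**4 - 14w**5 + w**6

Apply the Euclidean algorithm:
  w**5 - 7w**4 - 75w**3 + 511w**2 + 1250w - 8400 = (w**2 + 3w - 26)(w**3 - 10w**2 - 19w + 280) + (28w**2 - 84w - 1120)
  w**3 - 10w**2 - 19w + 280 = ((1/28)w - 1/4)(28w**2 - 84w - 1120) + (0)
Last nonzero remainder: 28w**2 - 84w - 1120. Dividing through by 28 gives the monic gcd w**2 - 3w - 40.
Then lcm(f, g) = f·g / gcd(f, g); expanding and making the result monic gives the answer.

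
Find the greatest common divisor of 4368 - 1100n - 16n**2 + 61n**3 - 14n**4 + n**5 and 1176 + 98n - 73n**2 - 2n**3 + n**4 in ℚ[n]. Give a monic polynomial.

Euclidean algorithm in ℚ[n]:
  n**5 - 14n**4 + 61n**3 - 16n**2 - 1100n + 4368 = (n - 12)(n**4 - 2n**3 - 73n**2 + 98n + 1176) + (110n**3 - 990n**2 - 1100n + 18480)
  n**4 - 2n**3 - 73n**2 + 98n + 1176 = ((1/110)n + 7/110)(110n**3 - 990n**2 - 1100n + 18480) + (0)
Last nonzero remainder: 110n**3 - 990n**2 - 1100n + 18480. Dividing through by 110 gives the monic gcd n**3 - 9n**2 - 10n + 168.

168 - 10n - 9n**2 + n**3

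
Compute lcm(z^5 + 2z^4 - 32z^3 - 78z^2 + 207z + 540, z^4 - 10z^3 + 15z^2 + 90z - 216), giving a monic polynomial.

Repeated division with remainder:
  z^5 + 2z^4 - 32z^3 - 78z^2 + 207z + 540 = (z + 12)(z^4 - 10z^3 + 15z^2 + 90z - 216) + (73z^3 - 348z^2 - 657z + 3132)
  z^4 - 10z^3 + 15z^2 + 90z - 216 = ((1/73)z - 382/5329)(73z^3 - 348z^2 - 657z + 3132) + (-(5040/5329)z^2 + 45360/5329)
  73z^3 - 348z^2 - 657z + 3132 = (-(389017/5040)z + 154541/420)(-(5040/5329)z^2 + 45360/5329) + (0)
Last nonzero remainder: -(5040/5329)z^2 + 45360/5329. Dividing through by -5040/5329 gives the monic gcd z^2 - 9.
Then lcm(f, g) = f·g / gcd(f, g); expanding and making the result monic gives the answer.

z^7 - 8z^6 - 28z^5 + 290z^4 + 219z^3 - 3402z^2 - 432z + 12960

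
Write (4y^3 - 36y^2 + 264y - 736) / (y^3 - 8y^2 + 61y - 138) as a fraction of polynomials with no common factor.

Euclidean algorithm in ℚ[y]:
  4y^3 - 36y^2 + 264y - 736 = (4)(y^3 - 8y^2 + 61y - 138) + (-4y^2 + 20y - 184)
  y^3 - 8y^2 + 61y - 138 = (-(1/4)y + 3/4)(-4y^2 + 20y - 184) + (0)
Last nonzero remainder: -4y^2 + 20y - 184. Dividing through by -4 gives the monic gcd y^2 - 5y + 46.
Cancel y^2 - 5y + 46 from numerator and denominator to get the reduced form.

(4y - 16)/(y - 3)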